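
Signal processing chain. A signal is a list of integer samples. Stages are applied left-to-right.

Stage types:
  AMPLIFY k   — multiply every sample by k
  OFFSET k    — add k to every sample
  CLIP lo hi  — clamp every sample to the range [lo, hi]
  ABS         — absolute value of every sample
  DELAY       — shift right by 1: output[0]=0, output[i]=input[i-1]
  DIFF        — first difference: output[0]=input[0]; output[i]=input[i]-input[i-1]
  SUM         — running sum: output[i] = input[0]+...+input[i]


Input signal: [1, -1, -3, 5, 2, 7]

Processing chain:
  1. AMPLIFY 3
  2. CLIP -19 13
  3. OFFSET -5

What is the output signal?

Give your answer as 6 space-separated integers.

Answer: -2 -8 -14 8 1 8

Derivation:
Input: [1, -1, -3, 5, 2, 7]
Stage 1 (AMPLIFY 3): 1*3=3, -1*3=-3, -3*3=-9, 5*3=15, 2*3=6, 7*3=21 -> [3, -3, -9, 15, 6, 21]
Stage 2 (CLIP -19 13): clip(3,-19,13)=3, clip(-3,-19,13)=-3, clip(-9,-19,13)=-9, clip(15,-19,13)=13, clip(6,-19,13)=6, clip(21,-19,13)=13 -> [3, -3, -9, 13, 6, 13]
Stage 3 (OFFSET -5): 3+-5=-2, -3+-5=-8, -9+-5=-14, 13+-5=8, 6+-5=1, 13+-5=8 -> [-2, -8, -14, 8, 1, 8]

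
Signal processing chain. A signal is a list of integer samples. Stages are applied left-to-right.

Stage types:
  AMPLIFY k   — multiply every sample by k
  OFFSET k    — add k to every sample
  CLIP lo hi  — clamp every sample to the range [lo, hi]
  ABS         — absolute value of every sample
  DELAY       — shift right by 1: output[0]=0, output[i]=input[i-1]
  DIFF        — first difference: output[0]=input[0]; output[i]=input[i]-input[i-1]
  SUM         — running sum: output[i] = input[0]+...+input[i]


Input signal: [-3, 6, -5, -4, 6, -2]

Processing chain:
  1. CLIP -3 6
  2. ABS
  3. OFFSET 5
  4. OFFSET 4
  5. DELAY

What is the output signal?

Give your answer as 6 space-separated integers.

Answer: 0 12 15 12 12 15

Derivation:
Input: [-3, 6, -5, -4, 6, -2]
Stage 1 (CLIP -3 6): clip(-3,-3,6)=-3, clip(6,-3,6)=6, clip(-5,-3,6)=-3, clip(-4,-3,6)=-3, clip(6,-3,6)=6, clip(-2,-3,6)=-2 -> [-3, 6, -3, -3, 6, -2]
Stage 2 (ABS): |-3|=3, |6|=6, |-3|=3, |-3|=3, |6|=6, |-2|=2 -> [3, 6, 3, 3, 6, 2]
Stage 3 (OFFSET 5): 3+5=8, 6+5=11, 3+5=8, 3+5=8, 6+5=11, 2+5=7 -> [8, 11, 8, 8, 11, 7]
Stage 4 (OFFSET 4): 8+4=12, 11+4=15, 8+4=12, 8+4=12, 11+4=15, 7+4=11 -> [12, 15, 12, 12, 15, 11]
Stage 5 (DELAY): [0, 12, 15, 12, 12, 15] = [0, 12, 15, 12, 12, 15] -> [0, 12, 15, 12, 12, 15]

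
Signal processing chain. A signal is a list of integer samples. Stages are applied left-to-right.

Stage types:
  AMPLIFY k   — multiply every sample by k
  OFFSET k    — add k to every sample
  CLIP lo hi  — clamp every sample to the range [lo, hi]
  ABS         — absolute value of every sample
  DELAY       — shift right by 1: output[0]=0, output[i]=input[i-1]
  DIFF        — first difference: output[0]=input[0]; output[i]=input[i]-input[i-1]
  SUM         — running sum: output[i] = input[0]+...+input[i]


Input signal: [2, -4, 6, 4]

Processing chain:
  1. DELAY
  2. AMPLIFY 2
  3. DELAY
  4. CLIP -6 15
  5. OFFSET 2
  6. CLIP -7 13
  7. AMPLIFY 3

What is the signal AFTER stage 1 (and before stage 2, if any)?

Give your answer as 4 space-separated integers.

Answer: 0 2 -4 6

Derivation:
Input: [2, -4, 6, 4]
Stage 1 (DELAY): [0, 2, -4, 6] = [0, 2, -4, 6] -> [0, 2, -4, 6]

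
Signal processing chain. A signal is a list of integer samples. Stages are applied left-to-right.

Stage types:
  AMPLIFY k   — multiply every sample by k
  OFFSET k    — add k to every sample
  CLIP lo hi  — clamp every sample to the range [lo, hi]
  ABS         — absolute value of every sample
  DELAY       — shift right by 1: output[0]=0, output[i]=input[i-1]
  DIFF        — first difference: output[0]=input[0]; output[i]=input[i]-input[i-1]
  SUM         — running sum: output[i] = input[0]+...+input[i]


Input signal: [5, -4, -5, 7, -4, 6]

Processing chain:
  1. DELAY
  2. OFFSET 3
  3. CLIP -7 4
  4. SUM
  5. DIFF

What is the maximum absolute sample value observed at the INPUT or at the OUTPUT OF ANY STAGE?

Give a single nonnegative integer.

Answer: 10

Derivation:
Input: [5, -4, -5, 7, -4, 6] (max |s|=7)
Stage 1 (DELAY): [0, 5, -4, -5, 7, -4] = [0, 5, -4, -5, 7, -4] -> [0, 5, -4, -5, 7, -4] (max |s|=7)
Stage 2 (OFFSET 3): 0+3=3, 5+3=8, -4+3=-1, -5+3=-2, 7+3=10, -4+3=-1 -> [3, 8, -1, -2, 10, -1] (max |s|=10)
Stage 3 (CLIP -7 4): clip(3,-7,4)=3, clip(8,-7,4)=4, clip(-1,-7,4)=-1, clip(-2,-7,4)=-2, clip(10,-7,4)=4, clip(-1,-7,4)=-1 -> [3, 4, -1, -2, 4, -1] (max |s|=4)
Stage 4 (SUM): sum[0..0]=3, sum[0..1]=7, sum[0..2]=6, sum[0..3]=4, sum[0..4]=8, sum[0..5]=7 -> [3, 7, 6, 4, 8, 7] (max |s|=8)
Stage 5 (DIFF): s[0]=3, 7-3=4, 6-7=-1, 4-6=-2, 8-4=4, 7-8=-1 -> [3, 4, -1, -2, 4, -1] (max |s|=4)
Overall max amplitude: 10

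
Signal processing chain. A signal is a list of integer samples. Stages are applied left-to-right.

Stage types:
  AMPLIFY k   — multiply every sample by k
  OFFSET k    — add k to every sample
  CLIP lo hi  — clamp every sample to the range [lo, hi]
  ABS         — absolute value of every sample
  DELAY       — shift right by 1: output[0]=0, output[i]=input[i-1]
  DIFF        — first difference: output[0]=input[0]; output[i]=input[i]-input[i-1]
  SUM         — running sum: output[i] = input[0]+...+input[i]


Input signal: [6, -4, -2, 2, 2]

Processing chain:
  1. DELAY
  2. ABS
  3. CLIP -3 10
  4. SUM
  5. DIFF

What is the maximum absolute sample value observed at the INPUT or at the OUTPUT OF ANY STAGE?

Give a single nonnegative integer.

Answer: 14

Derivation:
Input: [6, -4, -2, 2, 2] (max |s|=6)
Stage 1 (DELAY): [0, 6, -4, -2, 2] = [0, 6, -4, -2, 2] -> [0, 6, -4, -2, 2] (max |s|=6)
Stage 2 (ABS): |0|=0, |6|=6, |-4|=4, |-2|=2, |2|=2 -> [0, 6, 4, 2, 2] (max |s|=6)
Stage 3 (CLIP -3 10): clip(0,-3,10)=0, clip(6,-3,10)=6, clip(4,-3,10)=4, clip(2,-3,10)=2, clip(2,-3,10)=2 -> [0, 6, 4, 2, 2] (max |s|=6)
Stage 4 (SUM): sum[0..0]=0, sum[0..1]=6, sum[0..2]=10, sum[0..3]=12, sum[0..4]=14 -> [0, 6, 10, 12, 14] (max |s|=14)
Stage 5 (DIFF): s[0]=0, 6-0=6, 10-6=4, 12-10=2, 14-12=2 -> [0, 6, 4, 2, 2] (max |s|=6)
Overall max amplitude: 14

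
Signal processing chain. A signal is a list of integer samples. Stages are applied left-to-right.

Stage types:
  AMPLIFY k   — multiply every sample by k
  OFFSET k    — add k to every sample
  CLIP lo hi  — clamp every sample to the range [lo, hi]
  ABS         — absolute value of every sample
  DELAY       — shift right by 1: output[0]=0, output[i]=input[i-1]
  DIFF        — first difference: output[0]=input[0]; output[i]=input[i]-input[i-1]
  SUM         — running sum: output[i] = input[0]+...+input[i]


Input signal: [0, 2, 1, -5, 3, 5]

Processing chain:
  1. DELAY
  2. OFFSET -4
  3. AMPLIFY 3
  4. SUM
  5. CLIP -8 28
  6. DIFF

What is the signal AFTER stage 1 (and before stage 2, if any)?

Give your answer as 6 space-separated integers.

Answer: 0 0 2 1 -5 3

Derivation:
Input: [0, 2, 1, -5, 3, 5]
Stage 1 (DELAY): [0, 0, 2, 1, -5, 3] = [0, 0, 2, 1, -5, 3] -> [0, 0, 2, 1, -5, 3]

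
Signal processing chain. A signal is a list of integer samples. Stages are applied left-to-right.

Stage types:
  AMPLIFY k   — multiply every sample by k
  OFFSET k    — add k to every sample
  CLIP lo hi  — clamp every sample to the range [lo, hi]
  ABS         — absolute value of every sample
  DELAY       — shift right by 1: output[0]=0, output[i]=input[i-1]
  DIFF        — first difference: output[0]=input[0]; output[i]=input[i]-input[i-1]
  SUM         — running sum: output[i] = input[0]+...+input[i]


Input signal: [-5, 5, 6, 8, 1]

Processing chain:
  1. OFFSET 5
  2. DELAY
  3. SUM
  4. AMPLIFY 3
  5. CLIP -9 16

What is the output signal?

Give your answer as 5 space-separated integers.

Answer: 0 0 16 16 16

Derivation:
Input: [-5, 5, 6, 8, 1]
Stage 1 (OFFSET 5): -5+5=0, 5+5=10, 6+5=11, 8+5=13, 1+5=6 -> [0, 10, 11, 13, 6]
Stage 2 (DELAY): [0, 0, 10, 11, 13] = [0, 0, 10, 11, 13] -> [0, 0, 10, 11, 13]
Stage 3 (SUM): sum[0..0]=0, sum[0..1]=0, sum[0..2]=10, sum[0..3]=21, sum[0..4]=34 -> [0, 0, 10, 21, 34]
Stage 4 (AMPLIFY 3): 0*3=0, 0*3=0, 10*3=30, 21*3=63, 34*3=102 -> [0, 0, 30, 63, 102]
Stage 5 (CLIP -9 16): clip(0,-9,16)=0, clip(0,-9,16)=0, clip(30,-9,16)=16, clip(63,-9,16)=16, clip(102,-9,16)=16 -> [0, 0, 16, 16, 16]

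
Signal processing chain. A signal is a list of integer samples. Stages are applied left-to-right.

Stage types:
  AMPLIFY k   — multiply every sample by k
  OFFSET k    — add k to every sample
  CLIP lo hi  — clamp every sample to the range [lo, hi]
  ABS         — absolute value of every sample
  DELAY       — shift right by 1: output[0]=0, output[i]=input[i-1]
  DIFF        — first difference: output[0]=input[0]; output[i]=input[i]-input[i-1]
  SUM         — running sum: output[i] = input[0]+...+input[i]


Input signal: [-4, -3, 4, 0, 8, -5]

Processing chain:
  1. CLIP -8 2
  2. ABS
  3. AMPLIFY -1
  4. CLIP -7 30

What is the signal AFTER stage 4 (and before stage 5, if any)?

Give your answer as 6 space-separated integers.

Answer: -4 -3 -2 0 -2 -5

Derivation:
Input: [-4, -3, 4, 0, 8, -5]
Stage 1 (CLIP -8 2): clip(-4,-8,2)=-4, clip(-3,-8,2)=-3, clip(4,-8,2)=2, clip(0,-8,2)=0, clip(8,-8,2)=2, clip(-5,-8,2)=-5 -> [-4, -3, 2, 0, 2, -5]
Stage 2 (ABS): |-4|=4, |-3|=3, |2|=2, |0|=0, |2|=2, |-5|=5 -> [4, 3, 2, 0, 2, 5]
Stage 3 (AMPLIFY -1): 4*-1=-4, 3*-1=-3, 2*-1=-2, 0*-1=0, 2*-1=-2, 5*-1=-5 -> [-4, -3, -2, 0, -2, -5]
Stage 4 (CLIP -7 30): clip(-4,-7,30)=-4, clip(-3,-7,30)=-3, clip(-2,-7,30)=-2, clip(0,-7,30)=0, clip(-2,-7,30)=-2, clip(-5,-7,30)=-5 -> [-4, -3, -2, 0, -2, -5]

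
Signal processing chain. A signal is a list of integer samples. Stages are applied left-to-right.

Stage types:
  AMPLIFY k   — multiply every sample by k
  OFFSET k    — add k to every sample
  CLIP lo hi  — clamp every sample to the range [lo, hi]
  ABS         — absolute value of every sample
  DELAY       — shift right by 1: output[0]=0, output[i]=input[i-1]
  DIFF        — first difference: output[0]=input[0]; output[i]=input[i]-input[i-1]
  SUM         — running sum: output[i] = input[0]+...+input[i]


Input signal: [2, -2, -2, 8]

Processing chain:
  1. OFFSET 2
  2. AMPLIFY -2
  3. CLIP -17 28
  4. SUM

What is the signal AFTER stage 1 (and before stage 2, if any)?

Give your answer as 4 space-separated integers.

Input: [2, -2, -2, 8]
Stage 1 (OFFSET 2): 2+2=4, -2+2=0, -2+2=0, 8+2=10 -> [4, 0, 0, 10]

Answer: 4 0 0 10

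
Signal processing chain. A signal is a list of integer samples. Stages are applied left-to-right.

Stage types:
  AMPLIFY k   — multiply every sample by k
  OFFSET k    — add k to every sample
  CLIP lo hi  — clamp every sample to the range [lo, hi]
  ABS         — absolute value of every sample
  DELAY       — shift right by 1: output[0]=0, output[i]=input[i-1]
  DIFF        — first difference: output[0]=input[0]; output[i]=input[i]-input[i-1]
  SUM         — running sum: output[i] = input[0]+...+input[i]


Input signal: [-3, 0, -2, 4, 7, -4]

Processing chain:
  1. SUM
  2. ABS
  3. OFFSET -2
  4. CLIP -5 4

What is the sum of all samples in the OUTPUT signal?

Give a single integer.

Input: [-3, 0, -2, 4, 7, -4]
Stage 1 (SUM): sum[0..0]=-3, sum[0..1]=-3, sum[0..2]=-5, sum[0..3]=-1, sum[0..4]=6, sum[0..5]=2 -> [-3, -3, -5, -1, 6, 2]
Stage 2 (ABS): |-3|=3, |-3|=3, |-5|=5, |-1|=1, |6|=6, |2|=2 -> [3, 3, 5, 1, 6, 2]
Stage 3 (OFFSET -2): 3+-2=1, 3+-2=1, 5+-2=3, 1+-2=-1, 6+-2=4, 2+-2=0 -> [1, 1, 3, -1, 4, 0]
Stage 4 (CLIP -5 4): clip(1,-5,4)=1, clip(1,-5,4)=1, clip(3,-5,4)=3, clip(-1,-5,4)=-1, clip(4,-5,4)=4, clip(0,-5,4)=0 -> [1, 1, 3, -1, 4, 0]
Output sum: 8

Answer: 8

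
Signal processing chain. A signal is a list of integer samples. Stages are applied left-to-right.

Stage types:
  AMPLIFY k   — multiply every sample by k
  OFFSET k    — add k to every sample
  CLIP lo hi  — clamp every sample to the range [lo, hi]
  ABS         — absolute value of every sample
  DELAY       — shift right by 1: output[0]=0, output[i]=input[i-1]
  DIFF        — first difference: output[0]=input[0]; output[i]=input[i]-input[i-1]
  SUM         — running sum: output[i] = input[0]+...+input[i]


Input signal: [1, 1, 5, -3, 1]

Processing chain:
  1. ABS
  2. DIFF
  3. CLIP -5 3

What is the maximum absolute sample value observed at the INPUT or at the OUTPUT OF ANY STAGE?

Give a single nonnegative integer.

Input: [1, 1, 5, -3, 1] (max |s|=5)
Stage 1 (ABS): |1|=1, |1|=1, |5|=5, |-3|=3, |1|=1 -> [1, 1, 5, 3, 1] (max |s|=5)
Stage 2 (DIFF): s[0]=1, 1-1=0, 5-1=4, 3-5=-2, 1-3=-2 -> [1, 0, 4, -2, -2] (max |s|=4)
Stage 3 (CLIP -5 3): clip(1,-5,3)=1, clip(0,-5,3)=0, clip(4,-5,3)=3, clip(-2,-5,3)=-2, clip(-2,-5,3)=-2 -> [1, 0, 3, -2, -2] (max |s|=3)
Overall max amplitude: 5

Answer: 5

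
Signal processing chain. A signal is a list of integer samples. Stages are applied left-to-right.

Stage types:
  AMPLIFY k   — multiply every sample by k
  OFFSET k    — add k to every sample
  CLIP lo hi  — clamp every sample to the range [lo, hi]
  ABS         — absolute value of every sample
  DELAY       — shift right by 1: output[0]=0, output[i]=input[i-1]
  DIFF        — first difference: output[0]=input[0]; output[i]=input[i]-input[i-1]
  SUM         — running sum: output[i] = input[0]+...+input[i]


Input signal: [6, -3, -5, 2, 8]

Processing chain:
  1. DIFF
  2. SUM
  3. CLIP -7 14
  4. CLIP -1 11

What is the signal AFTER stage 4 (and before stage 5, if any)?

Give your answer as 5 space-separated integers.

Answer: 6 -1 -1 2 8

Derivation:
Input: [6, -3, -5, 2, 8]
Stage 1 (DIFF): s[0]=6, -3-6=-9, -5--3=-2, 2--5=7, 8-2=6 -> [6, -9, -2, 7, 6]
Stage 2 (SUM): sum[0..0]=6, sum[0..1]=-3, sum[0..2]=-5, sum[0..3]=2, sum[0..4]=8 -> [6, -3, -5, 2, 8]
Stage 3 (CLIP -7 14): clip(6,-7,14)=6, clip(-3,-7,14)=-3, clip(-5,-7,14)=-5, clip(2,-7,14)=2, clip(8,-7,14)=8 -> [6, -3, -5, 2, 8]
Stage 4 (CLIP -1 11): clip(6,-1,11)=6, clip(-3,-1,11)=-1, clip(-5,-1,11)=-1, clip(2,-1,11)=2, clip(8,-1,11)=8 -> [6, -1, -1, 2, 8]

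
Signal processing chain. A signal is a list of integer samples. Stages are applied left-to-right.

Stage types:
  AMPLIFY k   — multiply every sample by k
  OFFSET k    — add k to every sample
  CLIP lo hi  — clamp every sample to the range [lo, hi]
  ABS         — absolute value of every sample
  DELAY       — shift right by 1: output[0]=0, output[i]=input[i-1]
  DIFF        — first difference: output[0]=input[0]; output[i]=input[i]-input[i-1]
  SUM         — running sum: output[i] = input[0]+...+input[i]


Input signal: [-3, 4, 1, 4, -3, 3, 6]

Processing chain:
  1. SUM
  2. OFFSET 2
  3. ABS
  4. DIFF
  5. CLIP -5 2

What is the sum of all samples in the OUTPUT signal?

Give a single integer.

Answer: 7

Derivation:
Input: [-3, 4, 1, 4, -3, 3, 6]
Stage 1 (SUM): sum[0..0]=-3, sum[0..1]=1, sum[0..2]=2, sum[0..3]=6, sum[0..4]=3, sum[0..5]=6, sum[0..6]=12 -> [-3, 1, 2, 6, 3, 6, 12]
Stage 2 (OFFSET 2): -3+2=-1, 1+2=3, 2+2=4, 6+2=8, 3+2=5, 6+2=8, 12+2=14 -> [-1, 3, 4, 8, 5, 8, 14]
Stage 3 (ABS): |-1|=1, |3|=3, |4|=4, |8|=8, |5|=5, |8|=8, |14|=14 -> [1, 3, 4, 8, 5, 8, 14]
Stage 4 (DIFF): s[0]=1, 3-1=2, 4-3=1, 8-4=4, 5-8=-3, 8-5=3, 14-8=6 -> [1, 2, 1, 4, -3, 3, 6]
Stage 5 (CLIP -5 2): clip(1,-5,2)=1, clip(2,-5,2)=2, clip(1,-5,2)=1, clip(4,-5,2)=2, clip(-3,-5,2)=-3, clip(3,-5,2)=2, clip(6,-5,2)=2 -> [1, 2, 1, 2, -3, 2, 2]
Output sum: 7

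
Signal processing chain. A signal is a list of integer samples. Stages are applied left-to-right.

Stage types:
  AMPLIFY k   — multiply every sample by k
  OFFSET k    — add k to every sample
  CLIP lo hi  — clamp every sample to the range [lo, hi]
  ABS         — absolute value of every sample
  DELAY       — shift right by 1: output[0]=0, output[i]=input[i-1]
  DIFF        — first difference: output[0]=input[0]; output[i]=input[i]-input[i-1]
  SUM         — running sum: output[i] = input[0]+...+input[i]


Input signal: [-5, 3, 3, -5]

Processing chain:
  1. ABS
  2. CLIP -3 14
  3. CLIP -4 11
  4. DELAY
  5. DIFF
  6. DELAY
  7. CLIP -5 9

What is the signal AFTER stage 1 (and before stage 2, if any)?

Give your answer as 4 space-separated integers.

Answer: 5 3 3 5

Derivation:
Input: [-5, 3, 3, -5]
Stage 1 (ABS): |-5|=5, |3|=3, |3|=3, |-5|=5 -> [5, 3, 3, 5]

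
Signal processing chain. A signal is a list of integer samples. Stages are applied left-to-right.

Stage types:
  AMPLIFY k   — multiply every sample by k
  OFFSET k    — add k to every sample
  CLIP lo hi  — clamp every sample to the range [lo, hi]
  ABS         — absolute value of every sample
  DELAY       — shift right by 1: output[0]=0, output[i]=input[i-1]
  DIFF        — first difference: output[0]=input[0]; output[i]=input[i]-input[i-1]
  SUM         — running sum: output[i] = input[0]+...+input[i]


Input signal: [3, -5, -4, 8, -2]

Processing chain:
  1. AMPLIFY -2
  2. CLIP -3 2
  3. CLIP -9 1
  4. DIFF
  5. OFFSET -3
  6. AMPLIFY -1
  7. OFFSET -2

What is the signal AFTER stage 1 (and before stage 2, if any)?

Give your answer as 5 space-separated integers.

Answer: -6 10 8 -16 4

Derivation:
Input: [3, -5, -4, 8, -2]
Stage 1 (AMPLIFY -2): 3*-2=-6, -5*-2=10, -4*-2=8, 8*-2=-16, -2*-2=4 -> [-6, 10, 8, -16, 4]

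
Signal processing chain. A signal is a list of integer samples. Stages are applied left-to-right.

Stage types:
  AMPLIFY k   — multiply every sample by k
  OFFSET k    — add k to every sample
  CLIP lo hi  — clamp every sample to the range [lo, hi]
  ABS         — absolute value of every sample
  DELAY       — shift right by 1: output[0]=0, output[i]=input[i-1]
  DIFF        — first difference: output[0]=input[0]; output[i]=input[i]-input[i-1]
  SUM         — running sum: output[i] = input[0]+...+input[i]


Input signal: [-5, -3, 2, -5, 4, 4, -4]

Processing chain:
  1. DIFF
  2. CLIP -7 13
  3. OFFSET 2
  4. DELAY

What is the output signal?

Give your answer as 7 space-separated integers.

Input: [-5, -3, 2, -5, 4, 4, -4]
Stage 1 (DIFF): s[0]=-5, -3--5=2, 2--3=5, -5-2=-7, 4--5=9, 4-4=0, -4-4=-8 -> [-5, 2, 5, -7, 9, 0, -8]
Stage 2 (CLIP -7 13): clip(-5,-7,13)=-5, clip(2,-7,13)=2, clip(5,-7,13)=5, clip(-7,-7,13)=-7, clip(9,-7,13)=9, clip(0,-7,13)=0, clip(-8,-7,13)=-7 -> [-5, 2, 5, -7, 9, 0, -7]
Stage 3 (OFFSET 2): -5+2=-3, 2+2=4, 5+2=7, -7+2=-5, 9+2=11, 0+2=2, -7+2=-5 -> [-3, 4, 7, -5, 11, 2, -5]
Stage 4 (DELAY): [0, -3, 4, 7, -5, 11, 2] = [0, -3, 4, 7, -5, 11, 2] -> [0, -3, 4, 7, -5, 11, 2]

Answer: 0 -3 4 7 -5 11 2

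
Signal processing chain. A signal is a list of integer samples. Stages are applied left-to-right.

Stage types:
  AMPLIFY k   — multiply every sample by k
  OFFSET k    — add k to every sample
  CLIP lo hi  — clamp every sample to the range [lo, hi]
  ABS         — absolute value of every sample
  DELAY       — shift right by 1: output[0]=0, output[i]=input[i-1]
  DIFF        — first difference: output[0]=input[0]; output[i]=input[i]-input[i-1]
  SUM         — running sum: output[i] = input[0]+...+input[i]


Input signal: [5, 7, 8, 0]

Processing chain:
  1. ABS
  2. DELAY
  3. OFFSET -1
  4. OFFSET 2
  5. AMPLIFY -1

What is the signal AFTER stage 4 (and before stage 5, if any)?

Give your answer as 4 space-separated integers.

Answer: 1 6 8 9

Derivation:
Input: [5, 7, 8, 0]
Stage 1 (ABS): |5|=5, |7|=7, |8|=8, |0|=0 -> [5, 7, 8, 0]
Stage 2 (DELAY): [0, 5, 7, 8] = [0, 5, 7, 8] -> [0, 5, 7, 8]
Stage 3 (OFFSET -1): 0+-1=-1, 5+-1=4, 7+-1=6, 8+-1=7 -> [-1, 4, 6, 7]
Stage 4 (OFFSET 2): -1+2=1, 4+2=6, 6+2=8, 7+2=9 -> [1, 6, 8, 9]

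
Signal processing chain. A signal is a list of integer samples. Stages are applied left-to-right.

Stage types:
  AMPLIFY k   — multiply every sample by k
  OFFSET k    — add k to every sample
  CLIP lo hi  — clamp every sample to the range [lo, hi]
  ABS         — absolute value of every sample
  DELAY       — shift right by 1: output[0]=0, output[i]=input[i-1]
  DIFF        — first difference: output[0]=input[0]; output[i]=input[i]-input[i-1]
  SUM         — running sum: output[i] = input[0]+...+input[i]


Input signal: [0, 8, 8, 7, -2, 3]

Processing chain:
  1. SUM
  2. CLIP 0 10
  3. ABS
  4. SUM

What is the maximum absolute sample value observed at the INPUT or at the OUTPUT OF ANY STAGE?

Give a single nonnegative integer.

Answer: 48

Derivation:
Input: [0, 8, 8, 7, -2, 3] (max |s|=8)
Stage 1 (SUM): sum[0..0]=0, sum[0..1]=8, sum[0..2]=16, sum[0..3]=23, sum[0..4]=21, sum[0..5]=24 -> [0, 8, 16, 23, 21, 24] (max |s|=24)
Stage 2 (CLIP 0 10): clip(0,0,10)=0, clip(8,0,10)=8, clip(16,0,10)=10, clip(23,0,10)=10, clip(21,0,10)=10, clip(24,0,10)=10 -> [0, 8, 10, 10, 10, 10] (max |s|=10)
Stage 3 (ABS): |0|=0, |8|=8, |10|=10, |10|=10, |10|=10, |10|=10 -> [0, 8, 10, 10, 10, 10] (max |s|=10)
Stage 4 (SUM): sum[0..0]=0, sum[0..1]=8, sum[0..2]=18, sum[0..3]=28, sum[0..4]=38, sum[0..5]=48 -> [0, 8, 18, 28, 38, 48] (max |s|=48)
Overall max amplitude: 48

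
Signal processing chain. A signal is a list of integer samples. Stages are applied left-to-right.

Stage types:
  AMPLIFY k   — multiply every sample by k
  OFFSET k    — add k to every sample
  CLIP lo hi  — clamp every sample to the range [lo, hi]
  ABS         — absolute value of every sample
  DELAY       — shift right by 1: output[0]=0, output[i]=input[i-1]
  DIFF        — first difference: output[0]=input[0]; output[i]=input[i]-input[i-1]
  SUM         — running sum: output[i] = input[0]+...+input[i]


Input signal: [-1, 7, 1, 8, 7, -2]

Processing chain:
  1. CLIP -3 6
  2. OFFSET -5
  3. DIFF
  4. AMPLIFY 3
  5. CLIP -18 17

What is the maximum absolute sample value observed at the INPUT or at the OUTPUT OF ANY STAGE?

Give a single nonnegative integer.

Input: [-1, 7, 1, 8, 7, -2] (max |s|=8)
Stage 1 (CLIP -3 6): clip(-1,-3,6)=-1, clip(7,-3,6)=6, clip(1,-3,6)=1, clip(8,-3,6)=6, clip(7,-3,6)=6, clip(-2,-3,6)=-2 -> [-1, 6, 1, 6, 6, -2] (max |s|=6)
Stage 2 (OFFSET -5): -1+-5=-6, 6+-5=1, 1+-5=-4, 6+-5=1, 6+-5=1, -2+-5=-7 -> [-6, 1, -4, 1, 1, -7] (max |s|=7)
Stage 3 (DIFF): s[0]=-6, 1--6=7, -4-1=-5, 1--4=5, 1-1=0, -7-1=-8 -> [-6, 7, -5, 5, 0, -8] (max |s|=8)
Stage 4 (AMPLIFY 3): -6*3=-18, 7*3=21, -5*3=-15, 5*3=15, 0*3=0, -8*3=-24 -> [-18, 21, -15, 15, 0, -24] (max |s|=24)
Stage 5 (CLIP -18 17): clip(-18,-18,17)=-18, clip(21,-18,17)=17, clip(-15,-18,17)=-15, clip(15,-18,17)=15, clip(0,-18,17)=0, clip(-24,-18,17)=-18 -> [-18, 17, -15, 15, 0, -18] (max |s|=18)
Overall max amplitude: 24

Answer: 24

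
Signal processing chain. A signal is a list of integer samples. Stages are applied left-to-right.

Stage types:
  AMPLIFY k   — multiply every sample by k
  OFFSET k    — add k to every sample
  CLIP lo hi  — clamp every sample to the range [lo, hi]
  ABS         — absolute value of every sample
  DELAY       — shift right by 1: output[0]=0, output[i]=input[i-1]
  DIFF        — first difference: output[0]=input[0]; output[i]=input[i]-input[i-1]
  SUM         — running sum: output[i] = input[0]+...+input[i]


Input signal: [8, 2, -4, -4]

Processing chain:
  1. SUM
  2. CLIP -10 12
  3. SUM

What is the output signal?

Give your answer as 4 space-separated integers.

Input: [8, 2, -4, -4]
Stage 1 (SUM): sum[0..0]=8, sum[0..1]=10, sum[0..2]=6, sum[0..3]=2 -> [8, 10, 6, 2]
Stage 2 (CLIP -10 12): clip(8,-10,12)=8, clip(10,-10,12)=10, clip(6,-10,12)=6, clip(2,-10,12)=2 -> [8, 10, 6, 2]
Stage 3 (SUM): sum[0..0]=8, sum[0..1]=18, sum[0..2]=24, sum[0..3]=26 -> [8, 18, 24, 26]

Answer: 8 18 24 26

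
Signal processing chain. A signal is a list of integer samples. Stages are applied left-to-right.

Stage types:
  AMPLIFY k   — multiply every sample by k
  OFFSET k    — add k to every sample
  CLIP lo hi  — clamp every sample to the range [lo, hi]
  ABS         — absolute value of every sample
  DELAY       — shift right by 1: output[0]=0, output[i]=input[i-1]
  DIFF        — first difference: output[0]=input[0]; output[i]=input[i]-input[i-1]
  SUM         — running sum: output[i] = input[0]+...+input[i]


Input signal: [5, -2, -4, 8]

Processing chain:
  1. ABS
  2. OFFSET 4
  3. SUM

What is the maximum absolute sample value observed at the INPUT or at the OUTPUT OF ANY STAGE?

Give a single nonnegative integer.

Answer: 35

Derivation:
Input: [5, -2, -4, 8] (max |s|=8)
Stage 1 (ABS): |5|=5, |-2|=2, |-4|=4, |8|=8 -> [5, 2, 4, 8] (max |s|=8)
Stage 2 (OFFSET 4): 5+4=9, 2+4=6, 4+4=8, 8+4=12 -> [9, 6, 8, 12] (max |s|=12)
Stage 3 (SUM): sum[0..0]=9, sum[0..1]=15, sum[0..2]=23, sum[0..3]=35 -> [9, 15, 23, 35] (max |s|=35)
Overall max amplitude: 35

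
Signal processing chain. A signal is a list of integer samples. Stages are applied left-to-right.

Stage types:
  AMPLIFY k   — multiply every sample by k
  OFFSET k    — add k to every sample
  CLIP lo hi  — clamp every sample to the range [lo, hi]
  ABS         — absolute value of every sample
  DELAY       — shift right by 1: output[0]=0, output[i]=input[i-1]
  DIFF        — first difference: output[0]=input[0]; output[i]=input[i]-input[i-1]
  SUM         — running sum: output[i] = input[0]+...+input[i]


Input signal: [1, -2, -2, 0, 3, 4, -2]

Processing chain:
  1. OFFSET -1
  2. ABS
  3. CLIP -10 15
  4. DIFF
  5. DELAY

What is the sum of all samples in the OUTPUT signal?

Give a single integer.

Input: [1, -2, -2, 0, 3, 4, -2]
Stage 1 (OFFSET -1): 1+-1=0, -2+-1=-3, -2+-1=-3, 0+-1=-1, 3+-1=2, 4+-1=3, -2+-1=-3 -> [0, -3, -3, -1, 2, 3, -3]
Stage 2 (ABS): |0|=0, |-3|=3, |-3|=3, |-1|=1, |2|=2, |3|=3, |-3|=3 -> [0, 3, 3, 1, 2, 3, 3]
Stage 3 (CLIP -10 15): clip(0,-10,15)=0, clip(3,-10,15)=3, clip(3,-10,15)=3, clip(1,-10,15)=1, clip(2,-10,15)=2, clip(3,-10,15)=3, clip(3,-10,15)=3 -> [0, 3, 3, 1, 2, 3, 3]
Stage 4 (DIFF): s[0]=0, 3-0=3, 3-3=0, 1-3=-2, 2-1=1, 3-2=1, 3-3=0 -> [0, 3, 0, -2, 1, 1, 0]
Stage 5 (DELAY): [0, 0, 3, 0, -2, 1, 1] = [0, 0, 3, 0, -2, 1, 1] -> [0, 0, 3, 0, -2, 1, 1]
Output sum: 3

Answer: 3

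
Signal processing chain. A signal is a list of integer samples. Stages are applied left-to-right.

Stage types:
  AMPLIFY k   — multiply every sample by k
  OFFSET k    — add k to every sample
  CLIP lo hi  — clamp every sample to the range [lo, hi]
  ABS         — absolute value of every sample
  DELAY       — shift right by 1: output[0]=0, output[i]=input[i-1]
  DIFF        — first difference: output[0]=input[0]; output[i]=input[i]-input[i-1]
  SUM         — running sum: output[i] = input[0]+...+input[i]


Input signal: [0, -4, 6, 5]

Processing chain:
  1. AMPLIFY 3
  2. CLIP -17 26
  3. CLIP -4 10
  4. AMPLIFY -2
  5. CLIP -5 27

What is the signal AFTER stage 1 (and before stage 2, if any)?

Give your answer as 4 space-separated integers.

Answer: 0 -12 18 15

Derivation:
Input: [0, -4, 6, 5]
Stage 1 (AMPLIFY 3): 0*3=0, -4*3=-12, 6*3=18, 5*3=15 -> [0, -12, 18, 15]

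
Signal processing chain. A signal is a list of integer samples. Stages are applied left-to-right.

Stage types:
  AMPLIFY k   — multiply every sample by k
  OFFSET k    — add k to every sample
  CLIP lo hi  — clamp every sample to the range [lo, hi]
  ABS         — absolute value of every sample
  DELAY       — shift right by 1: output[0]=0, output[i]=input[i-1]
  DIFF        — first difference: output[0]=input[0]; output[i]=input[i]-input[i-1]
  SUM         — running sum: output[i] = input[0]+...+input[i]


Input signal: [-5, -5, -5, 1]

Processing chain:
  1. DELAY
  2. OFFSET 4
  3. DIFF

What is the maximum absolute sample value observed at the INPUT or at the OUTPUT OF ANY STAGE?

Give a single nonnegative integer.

Input: [-5, -5, -5, 1] (max |s|=5)
Stage 1 (DELAY): [0, -5, -5, -5] = [0, -5, -5, -5] -> [0, -5, -5, -5] (max |s|=5)
Stage 2 (OFFSET 4): 0+4=4, -5+4=-1, -5+4=-1, -5+4=-1 -> [4, -1, -1, -1] (max |s|=4)
Stage 3 (DIFF): s[0]=4, -1-4=-5, -1--1=0, -1--1=0 -> [4, -5, 0, 0] (max |s|=5)
Overall max amplitude: 5

Answer: 5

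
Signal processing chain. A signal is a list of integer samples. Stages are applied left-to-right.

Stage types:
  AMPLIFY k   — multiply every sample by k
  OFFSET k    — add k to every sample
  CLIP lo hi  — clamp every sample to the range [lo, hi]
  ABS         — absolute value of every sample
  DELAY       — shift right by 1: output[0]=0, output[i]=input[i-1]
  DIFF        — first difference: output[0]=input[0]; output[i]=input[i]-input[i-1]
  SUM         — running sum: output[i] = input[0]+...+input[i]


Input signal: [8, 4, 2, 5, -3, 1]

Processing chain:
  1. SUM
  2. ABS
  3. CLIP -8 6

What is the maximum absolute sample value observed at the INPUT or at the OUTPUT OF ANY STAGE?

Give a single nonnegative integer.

Input: [8, 4, 2, 5, -3, 1] (max |s|=8)
Stage 1 (SUM): sum[0..0]=8, sum[0..1]=12, sum[0..2]=14, sum[0..3]=19, sum[0..4]=16, sum[0..5]=17 -> [8, 12, 14, 19, 16, 17] (max |s|=19)
Stage 2 (ABS): |8|=8, |12|=12, |14|=14, |19|=19, |16|=16, |17|=17 -> [8, 12, 14, 19, 16, 17] (max |s|=19)
Stage 3 (CLIP -8 6): clip(8,-8,6)=6, clip(12,-8,6)=6, clip(14,-8,6)=6, clip(19,-8,6)=6, clip(16,-8,6)=6, clip(17,-8,6)=6 -> [6, 6, 6, 6, 6, 6] (max |s|=6)
Overall max amplitude: 19

Answer: 19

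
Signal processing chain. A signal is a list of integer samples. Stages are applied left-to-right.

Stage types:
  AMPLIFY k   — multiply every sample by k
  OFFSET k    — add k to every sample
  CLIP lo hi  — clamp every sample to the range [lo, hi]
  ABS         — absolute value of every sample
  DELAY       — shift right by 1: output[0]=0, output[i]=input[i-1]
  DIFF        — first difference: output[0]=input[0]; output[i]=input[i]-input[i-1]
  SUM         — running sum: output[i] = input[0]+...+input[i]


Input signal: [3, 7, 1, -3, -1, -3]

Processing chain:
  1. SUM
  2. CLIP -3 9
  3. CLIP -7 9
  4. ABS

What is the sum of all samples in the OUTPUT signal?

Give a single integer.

Answer: 40

Derivation:
Input: [3, 7, 1, -3, -1, -3]
Stage 1 (SUM): sum[0..0]=3, sum[0..1]=10, sum[0..2]=11, sum[0..3]=8, sum[0..4]=7, sum[0..5]=4 -> [3, 10, 11, 8, 7, 4]
Stage 2 (CLIP -3 9): clip(3,-3,9)=3, clip(10,-3,9)=9, clip(11,-3,9)=9, clip(8,-3,9)=8, clip(7,-3,9)=7, clip(4,-3,9)=4 -> [3, 9, 9, 8, 7, 4]
Stage 3 (CLIP -7 9): clip(3,-7,9)=3, clip(9,-7,9)=9, clip(9,-7,9)=9, clip(8,-7,9)=8, clip(7,-7,9)=7, clip(4,-7,9)=4 -> [3, 9, 9, 8, 7, 4]
Stage 4 (ABS): |3|=3, |9|=9, |9|=9, |8|=8, |7|=7, |4|=4 -> [3, 9, 9, 8, 7, 4]
Output sum: 40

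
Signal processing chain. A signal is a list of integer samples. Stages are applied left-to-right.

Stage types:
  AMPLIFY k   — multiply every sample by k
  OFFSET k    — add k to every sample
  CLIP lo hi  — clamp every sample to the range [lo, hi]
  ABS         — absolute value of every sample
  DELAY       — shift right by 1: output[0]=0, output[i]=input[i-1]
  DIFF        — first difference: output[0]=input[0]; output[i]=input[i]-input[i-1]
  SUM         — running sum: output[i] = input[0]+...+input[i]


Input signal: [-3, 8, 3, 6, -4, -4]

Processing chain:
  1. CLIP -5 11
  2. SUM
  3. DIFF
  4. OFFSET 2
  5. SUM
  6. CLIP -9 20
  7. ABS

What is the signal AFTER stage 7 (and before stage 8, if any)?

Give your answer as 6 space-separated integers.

Input: [-3, 8, 3, 6, -4, -4]
Stage 1 (CLIP -5 11): clip(-3,-5,11)=-3, clip(8,-5,11)=8, clip(3,-5,11)=3, clip(6,-5,11)=6, clip(-4,-5,11)=-4, clip(-4,-5,11)=-4 -> [-3, 8, 3, 6, -4, -4]
Stage 2 (SUM): sum[0..0]=-3, sum[0..1]=5, sum[0..2]=8, sum[0..3]=14, sum[0..4]=10, sum[0..5]=6 -> [-3, 5, 8, 14, 10, 6]
Stage 3 (DIFF): s[0]=-3, 5--3=8, 8-5=3, 14-8=6, 10-14=-4, 6-10=-4 -> [-3, 8, 3, 6, -4, -4]
Stage 4 (OFFSET 2): -3+2=-1, 8+2=10, 3+2=5, 6+2=8, -4+2=-2, -4+2=-2 -> [-1, 10, 5, 8, -2, -2]
Stage 5 (SUM): sum[0..0]=-1, sum[0..1]=9, sum[0..2]=14, sum[0..3]=22, sum[0..4]=20, sum[0..5]=18 -> [-1, 9, 14, 22, 20, 18]
Stage 6 (CLIP -9 20): clip(-1,-9,20)=-1, clip(9,-9,20)=9, clip(14,-9,20)=14, clip(22,-9,20)=20, clip(20,-9,20)=20, clip(18,-9,20)=18 -> [-1, 9, 14, 20, 20, 18]
Stage 7 (ABS): |-1|=1, |9|=9, |14|=14, |20|=20, |20|=20, |18|=18 -> [1, 9, 14, 20, 20, 18]

Answer: 1 9 14 20 20 18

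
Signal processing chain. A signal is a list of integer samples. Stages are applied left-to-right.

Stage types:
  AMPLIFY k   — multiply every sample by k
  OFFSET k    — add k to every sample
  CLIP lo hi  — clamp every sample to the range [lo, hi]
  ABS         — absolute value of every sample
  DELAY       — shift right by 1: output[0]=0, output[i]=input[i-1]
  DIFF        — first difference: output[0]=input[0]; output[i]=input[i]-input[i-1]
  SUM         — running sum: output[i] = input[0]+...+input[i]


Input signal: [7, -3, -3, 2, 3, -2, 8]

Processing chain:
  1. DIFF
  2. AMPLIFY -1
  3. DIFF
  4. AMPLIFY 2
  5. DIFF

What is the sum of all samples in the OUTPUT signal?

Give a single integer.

Answer: -30

Derivation:
Input: [7, -3, -3, 2, 3, -2, 8]
Stage 1 (DIFF): s[0]=7, -3-7=-10, -3--3=0, 2--3=5, 3-2=1, -2-3=-5, 8--2=10 -> [7, -10, 0, 5, 1, -5, 10]
Stage 2 (AMPLIFY -1): 7*-1=-7, -10*-1=10, 0*-1=0, 5*-1=-5, 1*-1=-1, -5*-1=5, 10*-1=-10 -> [-7, 10, 0, -5, -1, 5, -10]
Stage 3 (DIFF): s[0]=-7, 10--7=17, 0-10=-10, -5-0=-5, -1--5=4, 5--1=6, -10-5=-15 -> [-7, 17, -10, -5, 4, 6, -15]
Stage 4 (AMPLIFY 2): -7*2=-14, 17*2=34, -10*2=-20, -5*2=-10, 4*2=8, 6*2=12, -15*2=-30 -> [-14, 34, -20, -10, 8, 12, -30]
Stage 5 (DIFF): s[0]=-14, 34--14=48, -20-34=-54, -10--20=10, 8--10=18, 12-8=4, -30-12=-42 -> [-14, 48, -54, 10, 18, 4, -42]
Output sum: -30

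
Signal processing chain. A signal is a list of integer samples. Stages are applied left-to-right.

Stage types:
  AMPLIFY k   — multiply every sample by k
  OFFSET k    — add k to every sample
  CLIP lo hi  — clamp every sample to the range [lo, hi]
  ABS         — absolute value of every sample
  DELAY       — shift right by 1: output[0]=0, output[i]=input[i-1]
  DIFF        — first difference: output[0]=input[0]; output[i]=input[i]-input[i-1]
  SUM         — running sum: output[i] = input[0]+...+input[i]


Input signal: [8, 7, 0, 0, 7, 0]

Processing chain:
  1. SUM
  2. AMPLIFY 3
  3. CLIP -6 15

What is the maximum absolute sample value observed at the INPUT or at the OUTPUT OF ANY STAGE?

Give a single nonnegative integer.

Answer: 66

Derivation:
Input: [8, 7, 0, 0, 7, 0] (max |s|=8)
Stage 1 (SUM): sum[0..0]=8, sum[0..1]=15, sum[0..2]=15, sum[0..3]=15, sum[0..4]=22, sum[0..5]=22 -> [8, 15, 15, 15, 22, 22] (max |s|=22)
Stage 2 (AMPLIFY 3): 8*3=24, 15*3=45, 15*3=45, 15*3=45, 22*3=66, 22*3=66 -> [24, 45, 45, 45, 66, 66] (max |s|=66)
Stage 3 (CLIP -6 15): clip(24,-6,15)=15, clip(45,-6,15)=15, clip(45,-6,15)=15, clip(45,-6,15)=15, clip(66,-6,15)=15, clip(66,-6,15)=15 -> [15, 15, 15, 15, 15, 15] (max |s|=15)
Overall max amplitude: 66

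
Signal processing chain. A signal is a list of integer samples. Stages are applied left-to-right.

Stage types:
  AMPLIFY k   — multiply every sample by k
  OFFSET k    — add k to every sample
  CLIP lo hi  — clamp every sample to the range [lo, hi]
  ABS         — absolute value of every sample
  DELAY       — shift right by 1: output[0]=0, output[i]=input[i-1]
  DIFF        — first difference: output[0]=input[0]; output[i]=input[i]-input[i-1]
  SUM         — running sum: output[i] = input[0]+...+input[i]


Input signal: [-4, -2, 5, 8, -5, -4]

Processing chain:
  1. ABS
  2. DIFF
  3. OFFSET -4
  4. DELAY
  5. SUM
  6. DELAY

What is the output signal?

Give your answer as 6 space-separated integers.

Answer: 0 0 0 -6 -7 -8

Derivation:
Input: [-4, -2, 5, 8, -5, -4]
Stage 1 (ABS): |-4|=4, |-2|=2, |5|=5, |8|=8, |-5|=5, |-4|=4 -> [4, 2, 5, 8, 5, 4]
Stage 2 (DIFF): s[0]=4, 2-4=-2, 5-2=3, 8-5=3, 5-8=-3, 4-5=-1 -> [4, -2, 3, 3, -3, -1]
Stage 3 (OFFSET -4): 4+-4=0, -2+-4=-6, 3+-4=-1, 3+-4=-1, -3+-4=-7, -1+-4=-5 -> [0, -6, -1, -1, -7, -5]
Stage 4 (DELAY): [0, 0, -6, -1, -1, -7] = [0, 0, -6, -1, -1, -7] -> [0, 0, -6, -1, -1, -7]
Stage 5 (SUM): sum[0..0]=0, sum[0..1]=0, sum[0..2]=-6, sum[0..3]=-7, sum[0..4]=-8, sum[0..5]=-15 -> [0, 0, -6, -7, -8, -15]
Stage 6 (DELAY): [0, 0, 0, -6, -7, -8] = [0, 0, 0, -6, -7, -8] -> [0, 0, 0, -6, -7, -8]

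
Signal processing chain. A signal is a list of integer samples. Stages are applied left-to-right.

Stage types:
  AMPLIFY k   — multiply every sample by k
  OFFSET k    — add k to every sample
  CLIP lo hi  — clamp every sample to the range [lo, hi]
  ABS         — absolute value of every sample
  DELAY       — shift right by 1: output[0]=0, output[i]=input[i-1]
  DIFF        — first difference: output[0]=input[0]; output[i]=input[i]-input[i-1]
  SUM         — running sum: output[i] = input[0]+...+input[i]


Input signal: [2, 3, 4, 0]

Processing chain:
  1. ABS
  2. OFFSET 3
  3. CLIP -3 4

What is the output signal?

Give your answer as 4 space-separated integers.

Answer: 4 4 4 3

Derivation:
Input: [2, 3, 4, 0]
Stage 1 (ABS): |2|=2, |3|=3, |4|=4, |0|=0 -> [2, 3, 4, 0]
Stage 2 (OFFSET 3): 2+3=5, 3+3=6, 4+3=7, 0+3=3 -> [5, 6, 7, 3]
Stage 3 (CLIP -3 4): clip(5,-3,4)=4, clip(6,-3,4)=4, clip(7,-3,4)=4, clip(3,-3,4)=3 -> [4, 4, 4, 3]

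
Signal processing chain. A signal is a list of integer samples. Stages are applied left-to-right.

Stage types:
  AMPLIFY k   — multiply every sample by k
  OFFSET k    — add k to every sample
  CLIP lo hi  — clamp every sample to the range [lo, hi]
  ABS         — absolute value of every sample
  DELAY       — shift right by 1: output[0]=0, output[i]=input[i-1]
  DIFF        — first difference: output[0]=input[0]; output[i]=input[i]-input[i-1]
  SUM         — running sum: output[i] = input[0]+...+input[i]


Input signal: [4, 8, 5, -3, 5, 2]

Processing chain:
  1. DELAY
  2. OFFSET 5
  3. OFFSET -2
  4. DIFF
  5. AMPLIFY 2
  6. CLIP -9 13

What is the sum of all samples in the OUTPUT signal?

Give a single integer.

Input: [4, 8, 5, -3, 5, 2]
Stage 1 (DELAY): [0, 4, 8, 5, -3, 5] = [0, 4, 8, 5, -3, 5] -> [0, 4, 8, 5, -3, 5]
Stage 2 (OFFSET 5): 0+5=5, 4+5=9, 8+5=13, 5+5=10, -3+5=2, 5+5=10 -> [5, 9, 13, 10, 2, 10]
Stage 3 (OFFSET -2): 5+-2=3, 9+-2=7, 13+-2=11, 10+-2=8, 2+-2=0, 10+-2=8 -> [3, 7, 11, 8, 0, 8]
Stage 4 (DIFF): s[0]=3, 7-3=4, 11-7=4, 8-11=-3, 0-8=-8, 8-0=8 -> [3, 4, 4, -3, -8, 8]
Stage 5 (AMPLIFY 2): 3*2=6, 4*2=8, 4*2=8, -3*2=-6, -8*2=-16, 8*2=16 -> [6, 8, 8, -6, -16, 16]
Stage 6 (CLIP -9 13): clip(6,-9,13)=6, clip(8,-9,13)=8, clip(8,-9,13)=8, clip(-6,-9,13)=-6, clip(-16,-9,13)=-9, clip(16,-9,13)=13 -> [6, 8, 8, -6, -9, 13]
Output sum: 20

Answer: 20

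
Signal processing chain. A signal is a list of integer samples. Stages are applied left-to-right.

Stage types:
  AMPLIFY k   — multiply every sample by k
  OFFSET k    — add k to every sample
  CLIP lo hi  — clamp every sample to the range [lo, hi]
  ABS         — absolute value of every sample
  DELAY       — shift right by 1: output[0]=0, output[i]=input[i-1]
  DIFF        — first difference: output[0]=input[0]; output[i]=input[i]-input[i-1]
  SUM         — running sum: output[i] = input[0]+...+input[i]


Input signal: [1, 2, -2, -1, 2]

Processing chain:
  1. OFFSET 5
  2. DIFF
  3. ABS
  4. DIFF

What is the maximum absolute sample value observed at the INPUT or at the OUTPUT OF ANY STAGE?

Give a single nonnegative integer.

Answer: 7

Derivation:
Input: [1, 2, -2, -1, 2] (max |s|=2)
Stage 1 (OFFSET 5): 1+5=6, 2+5=7, -2+5=3, -1+5=4, 2+5=7 -> [6, 7, 3, 4, 7] (max |s|=7)
Stage 2 (DIFF): s[0]=6, 7-6=1, 3-7=-4, 4-3=1, 7-4=3 -> [6, 1, -4, 1, 3] (max |s|=6)
Stage 3 (ABS): |6|=6, |1|=1, |-4|=4, |1|=1, |3|=3 -> [6, 1, 4, 1, 3] (max |s|=6)
Stage 4 (DIFF): s[0]=6, 1-6=-5, 4-1=3, 1-4=-3, 3-1=2 -> [6, -5, 3, -3, 2] (max |s|=6)
Overall max amplitude: 7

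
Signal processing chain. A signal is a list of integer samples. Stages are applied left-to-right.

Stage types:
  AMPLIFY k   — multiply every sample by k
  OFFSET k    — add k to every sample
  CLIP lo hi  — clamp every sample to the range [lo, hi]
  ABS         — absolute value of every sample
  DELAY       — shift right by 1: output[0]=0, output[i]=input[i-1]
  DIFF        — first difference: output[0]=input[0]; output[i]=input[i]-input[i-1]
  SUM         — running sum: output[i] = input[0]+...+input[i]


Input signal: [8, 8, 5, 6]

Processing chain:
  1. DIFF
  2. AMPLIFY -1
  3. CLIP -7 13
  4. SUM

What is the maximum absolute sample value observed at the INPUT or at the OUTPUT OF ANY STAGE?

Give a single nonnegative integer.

Input: [8, 8, 5, 6] (max |s|=8)
Stage 1 (DIFF): s[0]=8, 8-8=0, 5-8=-3, 6-5=1 -> [8, 0, -3, 1] (max |s|=8)
Stage 2 (AMPLIFY -1): 8*-1=-8, 0*-1=0, -3*-1=3, 1*-1=-1 -> [-8, 0, 3, -1] (max |s|=8)
Stage 3 (CLIP -7 13): clip(-8,-7,13)=-7, clip(0,-7,13)=0, clip(3,-7,13)=3, clip(-1,-7,13)=-1 -> [-7, 0, 3, -1] (max |s|=7)
Stage 4 (SUM): sum[0..0]=-7, sum[0..1]=-7, sum[0..2]=-4, sum[0..3]=-5 -> [-7, -7, -4, -5] (max |s|=7)
Overall max amplitude: 8

Answer: 8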